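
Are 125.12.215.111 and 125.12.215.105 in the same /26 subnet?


Mask: 255.255.255.192
125.12.215.111 AND mask = 125.12.215.64
125.12.215.105 AND mask = 125.12.215.64
Yes, same subnet (125.12.215.64)


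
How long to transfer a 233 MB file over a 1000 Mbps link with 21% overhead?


Effective throughput = 1000 * (1 - 21/100) = 790 Mbps
File size in Mb = 233 * 8 = 1864 Mb
Time = 1864 / 790
Time = 2.3595 seconds


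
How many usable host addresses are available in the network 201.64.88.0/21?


Host bits = 32 - 21 = 11
Total addresses = 2^11 = 2048
Usable = total - 2 (network and broadcast)
Usable hosts: 2046


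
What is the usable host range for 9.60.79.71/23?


Network: 9.60.78.0
Broadcast: 9.60.79.255
First usable = network + 1
Last usable = broadcast - 1
Range: 9.60.78.1 to 9.60.79.254


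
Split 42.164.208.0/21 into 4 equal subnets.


New prefix = 21 + 2 = 23
Each subnet has 512 addresses
  42.164.208.0/23
  42.164.210.0/23
  42.164.212.0/23
  42.164.214.0/23
Subnets: 42.164.208.0/23, 42.164.210.0/23, 42.164.212.0/23, 42.164.214.0/23


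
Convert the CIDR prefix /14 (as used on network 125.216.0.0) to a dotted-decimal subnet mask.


/14 means 14 network bits, 18 host bits
Binary: 11111111111111000000000000000000
Mask: 255.252.0.0


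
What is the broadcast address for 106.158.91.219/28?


Network: 106.158.91.208/28
Host bits = 4
Set all host bits to 1:
Broadcast: 106.158.91.223


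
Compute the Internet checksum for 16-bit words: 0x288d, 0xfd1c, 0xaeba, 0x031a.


Sum all words (with carry folding):
+ 0x288d = 0x288d
+ 0xfd1c = 0x25aa
+ 0xaeba = 0xd464
+ 0x031a = 0xd77e
One's complement: ~0xd77e
Checksum = 0x2881


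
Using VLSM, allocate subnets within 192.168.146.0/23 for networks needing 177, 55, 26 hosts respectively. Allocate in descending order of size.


177 hosts -> /24 (254 usable): 192.168.146.0/24
55 hosts -> /26 (62 usable): 192.168.147.0/26
26 hosts -> /27 (30 usable): 192.168.147.64/27
Allocation: 192.168.146.0/24 (177 hosts, 254 usable); 192.168.147.0/26 (55 hosts, 62 usable); 192.168.147.64/27 (26 hosts, 30 usable)


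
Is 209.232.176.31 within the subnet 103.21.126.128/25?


Subnet network: 103.21.126.128
Test IP AND mask: 209.232.176.0
No, 209.232.176.31 is not in 103.21.126.128/25


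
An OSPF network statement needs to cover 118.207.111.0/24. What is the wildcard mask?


Subnet mask: 255.255.255.0
Wildcard = 255.255.255.255 - subnet mask
255 - 255 = 0
255 - 255 = 0
255 - 255 = 0
255 - 0 = 255
Wildcard: 0.0.0.255


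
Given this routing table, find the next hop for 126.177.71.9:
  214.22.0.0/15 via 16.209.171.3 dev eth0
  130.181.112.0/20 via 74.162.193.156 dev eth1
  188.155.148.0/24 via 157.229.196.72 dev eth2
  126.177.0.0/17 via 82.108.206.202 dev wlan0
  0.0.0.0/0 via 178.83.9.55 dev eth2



Longest prefix match for 126.177.71.9:
  /15 214.22.0.0: no
  /20 130.181.112.0: no
  /24 188.155.148.0: no
  /17 126.177.0.0: MATCH
  /0 0.0.0.0: MATCH
Selected: next-hop 82.108.206.202 via wlan0 (matched /17)


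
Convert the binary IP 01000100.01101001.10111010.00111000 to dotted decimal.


01000100 = 68
01101001 = 105
10111010 = 186
00111000 = 56
IP: 68.105.186.56


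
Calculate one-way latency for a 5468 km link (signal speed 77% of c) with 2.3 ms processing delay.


Speed = 0.77 * 3e5 km/s = 231000 km/s
Propagation delay = 5468 / 231000 = 0.0237 s = 23.671 ms
Processing delay = 2.3 ms
Total one-way latency = 25.971 ms


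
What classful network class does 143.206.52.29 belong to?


First octet: 143
Binary: 10001111
10xxxxxx -> Class B (128-191)
Class B, default mask 255.255.0.0 (/16)


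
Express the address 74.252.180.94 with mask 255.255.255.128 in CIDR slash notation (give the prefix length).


Binary: 11111111.11111111.11111111.10000000
Count leading 1s
Prefix: /25


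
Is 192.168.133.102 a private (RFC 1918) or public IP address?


RFC 1918 private ranges:
  10.0.0.0/8 (10.0.0.0 - 10.255.255.255)
  172.16.0.0/12 (172.16.0.0 - 172.31.255.255)
  192.168.0.0/16 (192.168.0.0 - 192.168.255.255)
Private (in 192.168.0.0/16)


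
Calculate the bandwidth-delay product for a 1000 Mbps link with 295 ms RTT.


BDP = bandwidth * RTT
= 1000 Mbps * 295 ms
= 1000 * 1e6 * 295 / 1000 bits
= 295000000 bits
= 36875000 bytes
= 36010.7422 KB
BDP = 295000000 bits (36875000 bytes)


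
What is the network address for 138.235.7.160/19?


IP:   10001010.11101011.00000111.10100000
Mask: 11111111.11111111.11100000.00000000
AND operation:
Net:  10001010.11101011.00000000.00000000
Network: 138.235.0.0/19


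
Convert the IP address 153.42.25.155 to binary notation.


153 = 10011001
42 = 00101010
25 = 00011001
155 = 10011011
Binary: 10011001.00101010.00011001.10011011


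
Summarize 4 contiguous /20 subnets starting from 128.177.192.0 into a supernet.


Original prefix: /20
Number of subnets: 4 = 2^2
New prefix = 20 - 2 = 18
Supernet: 128.177.192.0/18


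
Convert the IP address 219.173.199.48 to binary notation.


219 = 11011011
173 = 10101101
199 = 11000111
48 = 00110000
Binary: 11011011.10101101.11000111.00110000


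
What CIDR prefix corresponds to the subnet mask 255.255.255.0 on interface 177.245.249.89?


Binary: 11111111.11111111.11111111.00000000
Count leading 1s
Prefix: /24


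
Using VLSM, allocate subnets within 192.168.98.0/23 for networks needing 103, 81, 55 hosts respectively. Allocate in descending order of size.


103 hosts -> /25 (126 usable): 192.168.98.0/25
81 hosts -> /25 (126 usable): 192.168.98.128/25
55 hosts -> /26 (62 usable): 192.168.99.0/26
Allocation: 192.168.98.0/25 (103 hosts, 126 usable); 192.168.98.128/25 (81 hosts, 126 usable); 192.168.99.0/26 (55 hosts, 62 usable)


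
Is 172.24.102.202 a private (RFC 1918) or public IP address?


RFC 1918 private ranges:
  10.0.0.0/8 (10.0.0.0 - 10.255.255.255)
  172.16.0.0/12 (172.16.0.0 - 172.31.255.255)
  192.168.0.0/16 (192.168.0.0 - 192.168.255.255)
Private (in 172.16.0.0/12)


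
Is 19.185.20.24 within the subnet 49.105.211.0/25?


Subnet network: 49.105.211.0
Test IP AND mask: 19.185.20.0
No, 19.185.20.24 is not in 49.105.211.0/25


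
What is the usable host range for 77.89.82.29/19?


Network: 77.89.64.0
Broadcast: 77.89.95.255
First usable = network + 1
Last usable = broadcast - 1
Range: 77.89.64.1 to 77.89.95.254


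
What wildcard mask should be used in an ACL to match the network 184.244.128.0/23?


Subnet mask: 255.255.254.0
Wildcard = 255.255.255.255 - subnet mask
255 - 255 = 0
255 - 255 = 0
255 - 254 = 1
255 - 0 = 255
Wildcard: 0.0.1.255


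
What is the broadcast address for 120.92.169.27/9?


Network: 120.0.0.0/9
Host bits = 23
Set all host bits to 1:
Broadcast: 120.127.255.255


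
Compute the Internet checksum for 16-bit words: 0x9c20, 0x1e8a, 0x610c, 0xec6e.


Sum all words (with carry folding):
+ 0x9c20 = 0x9c20
+ 0x1e8a = 0xbaaa
+ 0x610c = 0x1bb7
+ 0xec6e = 0x0826
One's complement: ~0x0826
Checksum = 0xf7d9


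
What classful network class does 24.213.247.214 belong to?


First octet: 24
Binary: 00011000
0xxxxxxx -> Class A (1-126)
Class A, default mask 255.0.0.0 (/8)


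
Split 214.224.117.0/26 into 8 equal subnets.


New prefix = 26 + 3 = 29
Each subnet has 8 addresses
  214.224.117.0/29
  214.224.117.8/29
  214.224.117.16/29
  214.224.117.24/29
  214.224.117.32/29
  214.224.117.40/29
  214.224.117.48/29
  214.224.117.56/29
Subnets: 214.224.117.0/29, 214.224.117.8/29, 214.224.117.16/29, 214.224.117.24/29, 214.224.117.32/29, 214.224.117.40/29, 214.224.117.48/29, 214.224.117.56/29


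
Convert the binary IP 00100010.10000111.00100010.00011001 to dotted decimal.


00100010 = 34
10000111 = 135
00100010 = 34
00011001 = 25
IP: 34.135.34.25


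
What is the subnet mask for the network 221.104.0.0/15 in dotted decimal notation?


/15 means 15 network bits, 17 host bits
Binary: 11111111111111100000000000000000
Mask: 255.254.0.0


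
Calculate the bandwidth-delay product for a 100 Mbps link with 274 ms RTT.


BDP = bandwidth * RTT
= 100 Mbps * 274 ms
= 100 * 1e6 * 274 / 1000 bits
= 27400000 bits
= 3425000 bytes
= 3344.7266 KB
BDP = 27400000 bits (3425000 bytes)


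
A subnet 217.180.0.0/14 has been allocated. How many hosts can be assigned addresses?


Host bits = 32 - 14 = 18
Total addresses = 2^18 = 262144
Usable = total - 2 (network and broadcast)
Usable hosts: 262142


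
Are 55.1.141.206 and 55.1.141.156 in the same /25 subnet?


Mask: 255.255.255.128
55.1.141.206 AND mask = 55.1.141.128
55.1.141.156 AND mask = 55.1.141.128
Yes, same subnet (55.1.141.128)


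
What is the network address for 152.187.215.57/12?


IP:   10011000.10111011.11010111.00111001
Mask: 11111111.11110000.00000000.00000000
AND operation:
Net:  10011000.10110000.00000000.00000000
Network: 152.176.0.0/12


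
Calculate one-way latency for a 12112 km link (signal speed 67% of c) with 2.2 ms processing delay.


Speed = 0.67 * 3e5 km/s = 201000 km/s
Propagation delay = 12112 / 201000 = 0.0603 s = 60.2587 ms
Processing delay = 2.2 ms
Total one-way latency = 62.4587 ms


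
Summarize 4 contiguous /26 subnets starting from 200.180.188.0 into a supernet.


Original prefix: /26
Number of subnets: 4 = 2^2
New prefix = 26 - 2 = 24
Supernet: 200.180.188.0/24


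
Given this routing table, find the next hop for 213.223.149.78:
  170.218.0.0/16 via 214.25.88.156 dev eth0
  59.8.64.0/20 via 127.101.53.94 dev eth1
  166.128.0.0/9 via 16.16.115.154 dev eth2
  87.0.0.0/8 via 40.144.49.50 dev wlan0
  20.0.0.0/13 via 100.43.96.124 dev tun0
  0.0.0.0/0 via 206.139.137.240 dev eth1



Longest prefix match for 213.223.149.78:
  /16 170.218.0.0: no
  /20 59.8.64.0: no
  /9 166.128.0.0: no
  /8 87.0.0.0: no
  /13 20.0.0.0: no
  /0 0.0.0.0: MATCH
Selected: next-hop 206.139.137.240 via eth1 (matched /0)


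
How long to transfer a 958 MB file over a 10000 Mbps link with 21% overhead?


Effective throughput = 10000 * (1 - 21/100) = 7900 Mbps
File size in Mb = 958 * 8 = 7664 Mb
Time = 7664 / 7900
Time = 0.9701 seconds


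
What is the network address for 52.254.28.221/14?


IP:   00110100.11111110.00011100.11011101
Mask: 11111111.11111100.00000000.00000000
AND operation:
Net:  00110100.11111100.00000000.00000000
Network: 52.252.0.0/14


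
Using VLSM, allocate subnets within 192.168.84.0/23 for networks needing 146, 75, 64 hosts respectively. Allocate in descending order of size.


146 hosts -> /24 (254 usable): 192.168.84.0/24
75 hosts -> /25 (126 usable): 192.168.85.0/25
64 hosts -> /25 (126 usable): 192.168.85.128/25
Allocation: 192.168.84.0/24 (146 hosts, 254 usable); 192.168.85.0/25 (75 hosts, 126 usable); 192.168.85.128/25 (64 hosts, 126 usable)


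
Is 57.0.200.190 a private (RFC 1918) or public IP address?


RFC 1918 private ranges:
  10.0.0.0/8 (10.0.0.0 - 10.255.255.255)
  172.16.0.0/12 (172.16.0.0 - 172.31.255.255)
  192.168.0.0/16 (192.168.0.0 - 192.168.255.255)
Public (not in any RFC 1918 range)


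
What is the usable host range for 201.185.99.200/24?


Network: 201.185.99.0
Broadcast: 201.185.99.255
First usable = network + 1
Last usable = broadcast - 1
Range: 201.185.99.1 to 201.185.99.254


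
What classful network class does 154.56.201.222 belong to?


First octet: 154
Binary: 10011010
10xxxxxx -> Class B (128-191)
Class B, default mask 255.255.0.0 (/16)


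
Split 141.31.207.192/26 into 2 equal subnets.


New prefix = 26 + 1 = 27
Each subnet has 32 addresses
  141.31.207.192/27
  141.31.207.224/27
Subnets: 141.31.207.192/27, 141.31.207.224/27


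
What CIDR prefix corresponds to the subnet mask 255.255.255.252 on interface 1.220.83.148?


Binary: 11111111.11111111.11111111.11111100
Count leading 1s
Prefix: /30


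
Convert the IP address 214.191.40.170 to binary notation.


214 = 11010110
191 = 10111111
40 = 00101000
170 = 10101010
Binary: 11010110.10111111.00101000.10101010


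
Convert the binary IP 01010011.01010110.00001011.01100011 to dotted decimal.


01010011 = 83
01010110 = 86
00001011 = 11
01100011 = 99
IP: 83.86.11.99


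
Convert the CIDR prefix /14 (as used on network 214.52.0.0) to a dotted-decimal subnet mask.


/14 means 14 network bits, 18 host bits
Binary: 11111111111111000000000000000000
Mask: 255.252.0.0


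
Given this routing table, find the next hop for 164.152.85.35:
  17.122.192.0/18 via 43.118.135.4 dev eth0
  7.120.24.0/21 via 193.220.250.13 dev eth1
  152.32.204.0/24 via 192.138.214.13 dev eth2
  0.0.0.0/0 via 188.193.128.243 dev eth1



Longest prefix match for 164.152.85.35:
  /18 17.122.192.0: no
  /21 7.120.24.0: no
  /24 152.32.204.0: no
  /0 0.0.0.0: MATCH
Selected: next-hop 188.193.128.243 via eth1 (matched /0)


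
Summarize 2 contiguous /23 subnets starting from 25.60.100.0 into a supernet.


Original prefix: /23
Number of subnets: 2 = 2^1
New prefix = 23 - 1 = 22
Supernet: 25.60.100.0/22


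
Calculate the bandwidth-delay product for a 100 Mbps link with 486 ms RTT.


BDP = bandwidth * RTT
= 100 Mbps * 486 ms
= 100 * 1e6 * 486 / 1000 bits
= 48600000 bits
= 6075000 bytes
= 5932.6172 KB
BDP = 48600000 bits (6075000 bytes)


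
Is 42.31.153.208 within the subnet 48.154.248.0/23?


Subnet network: 48.154.248.0
Test IP AND mask: 42.31.152.0
No, 42.31.153.208 is not in 48.154.248.0/23


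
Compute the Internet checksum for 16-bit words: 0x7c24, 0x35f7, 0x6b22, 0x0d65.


Sum all words (with carry folding):
+ 0x7c24 = 0x7c24
+ 0x35f7 = 0xb21b
+ 0x6b22 = 0x1d3e
+ 0x0d65 = 0x2aa3
One's complement: ~0x2aa3
Checksum = 0xd55c


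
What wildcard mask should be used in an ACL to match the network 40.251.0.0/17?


Subnet mask: 255.255.128.0
Wildcard = 255.255.255.255 - subnet mask
255 - 255 = 0
255 - 255 = 0
255 - 128 = 127
255 - 0 = 255
Wildcard: 0.0.127.255


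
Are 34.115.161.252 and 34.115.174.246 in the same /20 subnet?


Mask: 255.255.240.0
34.115.161.252 AND mask = 34.115.160.0
34.115.174.246 AND mask = 34.115.160.0
Yes, same subnet (34.115.160.0)


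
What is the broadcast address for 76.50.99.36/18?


Network: 76.50.64.0/18
Host bits = 14
Set all host bits to 1:
Broadcast: 76.50.127.255


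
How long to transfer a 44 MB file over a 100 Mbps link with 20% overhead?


Effective throughput = 100 * (1 - 20/100) = 80 Mbps
File size in Mb = 44 * 8 = 352 Mb
Time = 352 / 80
Time = 4.4 seconds


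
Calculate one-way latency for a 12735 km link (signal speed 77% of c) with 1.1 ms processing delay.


Speed = 0.77 * 3e5 km/s = 231000 km/s
Propagation delay = 12735 / 231000 = 0.0551 s = 55.1299 ms
Processing delay = 1.1 ms
Total one-way latency = 56.2299 ms


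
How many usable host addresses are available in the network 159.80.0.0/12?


Host bits = 32 - 12 = 20
Total addresses = 2^20 = 1048576
Usable = total - 2 (network and broadcast)
Usable hosts: 1048574


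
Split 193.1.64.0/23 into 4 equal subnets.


New prefix = 23 + 2 = 25
Each subnet has 128 addresses
  193.1.64.0/25
  193.1.64.128/25
  193.1.65.0/25
  193.1.65.128/25
Subnets: 193.1.64.0/25, 193.1.64.128/25, 193.1.65.0/25, 193.1.65.128/25


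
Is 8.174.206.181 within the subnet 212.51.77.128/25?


Subnet network: 212.51.77.128
Test IP AND mask: 8.174.206.128
No, 8.174.206.181 is not in 212.51.77.128/25


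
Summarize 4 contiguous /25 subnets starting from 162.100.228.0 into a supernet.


Original prefix: /25
Number of subnets: 4 = 2^2
New prefix = 25 - 2 = 23
Supernet: 162.100.228.0/23


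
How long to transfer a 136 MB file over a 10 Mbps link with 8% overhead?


Effective throughput = 10 * (1 - 8/100) = 9.2 Mbps
File size in Mb = 136 * 8 = 1088 Mb
Time = 1088 / 9.2
Time = 118.2609 seconds


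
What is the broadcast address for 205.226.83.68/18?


Network: 205.226.64.0/18
Host bits = 14
Set all host bits to 1:
Broadcast: 205.226.127.255


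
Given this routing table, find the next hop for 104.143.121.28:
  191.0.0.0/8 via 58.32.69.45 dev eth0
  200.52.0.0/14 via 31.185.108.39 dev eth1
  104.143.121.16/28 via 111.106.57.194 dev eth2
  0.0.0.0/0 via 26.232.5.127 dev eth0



Longest prefix match for 104.143.121.28:
  /8 191.0.0.0: no
  /14 200.52.0.0: no
  /28 104.143.121.16: MATCH
  /0 0.0.0.0: MATCH
Selected: next-hop 111.106.57.194 via eth2 (matched /28)


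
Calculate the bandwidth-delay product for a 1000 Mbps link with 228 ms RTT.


BDP = bandwidth * RTT
= 1000 Mbps * 228 ms
= 1000 * 1e6 * 228 / 1000 bits
= 228000000 bits
= 28500000 bytes
= 27832.0312 KB
BDP = 228000000 bits (28500000 bytes)


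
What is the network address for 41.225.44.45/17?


IP:   00101001.11100001.00101100.00101101
Mask: 11111111.11111111.10000000.00000000
AND operation:
Net:  00101001.11100001.00000000.00000000
Network: 41.225.0.0/17


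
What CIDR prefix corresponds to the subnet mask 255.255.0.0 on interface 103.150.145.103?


Binary: 11111111.11111111.00000000.00000000
Count leading 1s
Prefix: /16


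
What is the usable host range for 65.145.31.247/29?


Network: 65.145.31.240
Broadcast: 65.145.31.247
First usable = network + 1
Last usable = broadcast - 1
Range: 65.145.31.241 to 65.145.31.246


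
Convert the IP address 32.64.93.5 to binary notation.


32 = 00100000
64 = 01000000
93 = 01011101
5 = 00000101
Binary: 00100000.01000000.01011101.00000101


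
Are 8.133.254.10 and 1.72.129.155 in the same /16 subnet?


Mask: 255.255.0.0
8.133.254.10 AND mask = 8.133.0.0
1.72.129.155 AND mask = 1.72.0.0
No, different subnets (8.133.0.0 vs 1.72.0.0)


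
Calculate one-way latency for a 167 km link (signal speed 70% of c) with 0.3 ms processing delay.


Speed = 0.7 * 3e5 km/s = 210000 km/s
Propagation delay = 167 / 210000 = 0.0008 s = 0.7952 ms
Processing delay = 0.3 ms
Total one-way latency = 1.0952 ms


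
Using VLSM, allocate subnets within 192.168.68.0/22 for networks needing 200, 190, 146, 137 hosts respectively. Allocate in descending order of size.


200 hosts -> /24 (254 usable): 192.168.68.0/24
190 hosts -> /24 (254 usable): 192.168.69.0/24
146 hosts -> /24 (254 usable): 192.168.70.0/24
137 hosts -> /24 (254 usable): 192.168.71.0/24
Allocation: 192.168.68.0/24 (200 hosts, 254 usable); 192.168.69.0/24 (190 hosts, 254 usable); 192.168.70.0/24 (146 hosts, 254 usable); 192.168.71.0/24 (137 hosts, 254 usable)


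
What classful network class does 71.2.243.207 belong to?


First octet: 71
Binary: 01000111
0xxxxxxx -> Class A (1-126)
Class A, default mask 255.0.0.0 (/8)


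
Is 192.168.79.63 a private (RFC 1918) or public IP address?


RFC 1918 private ranges:
  10.0.0.0/8 (10.0.0.0 - 10.255.255.255)
  172.16.0.0/12 (172.16.0.0 - 172.31.255.255)
  192.168.0.0/16 (192.168.0.0 - 192.168.255.255)
Private (in 192.168.0.0/16)


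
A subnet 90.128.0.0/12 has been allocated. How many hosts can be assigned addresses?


Host bits = 32 - 12 = 20
Total addresses = 2^20 = 1048576
Usable = total - 2 (network and broadcast)
Usable hosts: 1048574


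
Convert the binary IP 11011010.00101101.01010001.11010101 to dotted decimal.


11011010 = 218
00101101 = 45
01010001 = 81
11010101 = 213
IP: 218.45.81.213


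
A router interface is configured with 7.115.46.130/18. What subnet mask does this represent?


/18 means 18 network bits, 14 host bits
Binary: 11111111111111111100000000000000
Mask: 255.255.192.0


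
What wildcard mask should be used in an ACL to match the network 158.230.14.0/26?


Subnet mask: 255.255.255.192
Wildcard = 255.255.255.255 - subnet mask
255 - 255 = 0
255 - 255 = 0
255 - 255 = 0
255 - 192 = 63
Wildcard: 0.0.0.63


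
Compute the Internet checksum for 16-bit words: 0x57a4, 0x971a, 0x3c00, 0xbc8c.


Sum all words (with carry folding):
+ 0x57a4 = 0x57a4
+ 0x971a = 0xeebe
+ 0x3c00 = 0x2abf
+ 0xbc8c = 0xe74b
One's complement: ~0xe74b
Checksum = 0x18b4


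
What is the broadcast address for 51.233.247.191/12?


Network: 51.224.0.0/12
Host bits = 20
Set all host bits to 1:
Broadcast: 51.239.255.255


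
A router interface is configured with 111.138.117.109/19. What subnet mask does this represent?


/19 means 19 network bits, 13 host bits
Binary: 11111111111111111110000000000000
Mask: 255.255.224.0


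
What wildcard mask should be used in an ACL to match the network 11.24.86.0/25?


Subnet mask: 255.255.255.128
Wildcard = 255.255.255.255 - subnet mask
255 - 255 = 0
255 - 255 = 0
255 - 255 = 0
255 - 128 = 127
Wildcard: 0.0.0.127


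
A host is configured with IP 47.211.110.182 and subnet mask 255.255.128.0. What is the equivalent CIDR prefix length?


Binary: 11111111.11111111.10000000.00000000
Count leading 1s
Prefix: /17


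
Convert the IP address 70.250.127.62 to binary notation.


70 = 01000110
250 = 11111010
127 = 01111111
62 = 00111110
Binary: 01000110.11111010.01111111.00111110


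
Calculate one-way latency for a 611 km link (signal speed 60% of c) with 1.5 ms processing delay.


Speed = 0.6 * 3e5 km/s = 180000 km/s
Propagation delay = 611 / 180000 = 0.0034 s = 3.3944 ms
Processing delay = 1.5 ms
Total one-way latency = 4.8944 ms


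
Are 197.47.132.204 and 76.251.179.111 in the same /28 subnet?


Mask: 255.255.255.240
197.47.132.204 AND mask = 197.47.132.192
76.251.179.111 AND mask = 76.251.179.96
No, different subnets (197.47.132.192 vs 76.251.179.96)


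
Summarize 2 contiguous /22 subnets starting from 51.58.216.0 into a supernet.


Original prefix: /22
Number of subnets: 2 = 2^1
New prefix = 22 - 1 = 21
Supernet: 51.58.216.0/21


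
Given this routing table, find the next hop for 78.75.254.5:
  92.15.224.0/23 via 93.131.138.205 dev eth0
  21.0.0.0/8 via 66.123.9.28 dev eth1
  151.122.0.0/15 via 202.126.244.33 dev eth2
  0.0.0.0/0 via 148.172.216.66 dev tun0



Longest prefix match for 78.75.254.5:
  /23 92.15.224.0: no
  /8 21.0.0.0: no
  /15 151.122.0.0: no
  /0 0.0.0.0: MATCH
Selected: next-hop 148.172.216.66 via tun0 (matched /0)


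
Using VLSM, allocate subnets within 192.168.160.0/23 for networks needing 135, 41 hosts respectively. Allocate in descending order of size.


135 hosts -> /24 (254 usable): 192.168.160.0/24
41 hosts -> /26 (62 usable): 192.168.161.0/26
Allocation: 192.168.160.0/24 (135 hosts, 254 usable); 192.168.161.0/26 (41 hosts, 62 usable)


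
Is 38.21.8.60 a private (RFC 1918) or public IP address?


RFC 1918 private ranges:
  10.0.0.0/8 (10.0.0.0 - 10.255.255.255)
  172.16.0.0/12 (172.16.0.0 - 172.31.255.255)
  192.168.0.0/16 (192.168.0.0 - 192.168.255.255)
Public (not in any RFC 1918 range)


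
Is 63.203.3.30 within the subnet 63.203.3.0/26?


Subnet network: 63.203.3.0
Test IP AND mask: 63.203.3.0
Yes, 63.203.3.30 is in 63.203.3.0/26


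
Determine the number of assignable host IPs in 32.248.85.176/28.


Host bits = 32 - 28 = 4
Total addresses = 2^4 = 16
Usable = total - 2 (network and broadcast)
Usable hosts: 14


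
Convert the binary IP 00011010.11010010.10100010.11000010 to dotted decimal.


00011010 = 26
11010010 = 210
10100010 = 162
11000010 = 194
IP: 26.210.162.194


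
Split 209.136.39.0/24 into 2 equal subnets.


New prefix = 24 + 1 = 25
Each subnet has 128 addresses
  209.136.39.0/25
  209.136.39.128/25
Subnets: 209.136.39.0/25, 209.136.39.128/25


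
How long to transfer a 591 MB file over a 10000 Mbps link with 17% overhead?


Effective throughput = 10000 * (1 - 17/100) = 8300 Mbps
File size in Mb = 591 * 8 = 4728 Mb
Time = 4728 / 8300
Time = 0.5696 seconds


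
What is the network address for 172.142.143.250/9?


IP:   10101100.10001110.10001111.11111010
Mask: 11111111.10000000.00000000.00000000
AND operation:
Net:  10101100.10000000.00000000.00000000
Network: 172.128.0.0/9


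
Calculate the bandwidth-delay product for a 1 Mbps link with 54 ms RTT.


BDP = bandwidth * RTT
= 1 Mbps * 54 ms
= 1 * 1e6 * 54 / 1000 bits
= 54000 bits
= 6750 bytes
= 6.5918 KB
BDP = 54000 bits (6750 bytes)


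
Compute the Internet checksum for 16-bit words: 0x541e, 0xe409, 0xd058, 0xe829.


Sum all words (with carry folding):
+ 0x541e = 0x541e
+ 0xe409 = 0x3828
+ 0xd058 = 0x0881
+ 0xe829 = 0xf0aa
One's complement: ~0xf0aa
Checksum = 0x0f55


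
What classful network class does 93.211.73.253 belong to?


First octet: 93
Binary: 01011101
0xxxxxxx -> Class A (1-126)
Class A, default mask 255.0.0.0 (/8)


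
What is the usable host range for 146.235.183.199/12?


Network: 146.224.0.0
Broadcast: 146.239.255.255
First usable = network + 1
Last usable = broadcast - 1
Range: 146.224.0.1 to 146.239.255.254


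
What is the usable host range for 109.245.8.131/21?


Network: 109.245.8.0
Broadcast: 109.245.15.255
First usable = network + 1
Last usable = broadcast - 1
Range: 109.245.8.1 to 109.245.15.254


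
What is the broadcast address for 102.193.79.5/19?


Network: 102.193.64.0/19
Host bits = 13
Set all host bits to 1:
Broadcast: 102.193.95.255


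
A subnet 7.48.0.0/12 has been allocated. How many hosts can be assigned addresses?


Host bits = 32 - 12 = 20
Total addresses = 2^20 = 1048576
Usable = total - 2 (network and broadcast)
Usable hosts: 1048574


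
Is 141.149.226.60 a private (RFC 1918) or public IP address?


RFC 1918 private ranges:
  10.0.0.0/8 (10.0.0.0 - 10.255.255.255)
  172.16.0.0/12 (172.16.0.0 - 172.31.255.255)
  192.168.0.0/16 (192.168.0.0 - 192.168.255.255)
Public (not in any RFC 1918 range)


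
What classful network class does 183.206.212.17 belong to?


First octet: 183
Binary: 10110111
10xxxxxx -> Class B (128-191)
Class B, default mask 255.255.0.0 (/16)


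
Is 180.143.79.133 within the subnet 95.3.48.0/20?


Subnet network: 95.3.48.0
Test IP AND mask: 180.143.64.0
No, 180.143.79.133 is not in 95.3.48.0/20


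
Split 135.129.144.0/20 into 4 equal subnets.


New prefix = 20 + 2 = 22
Each subnet has 1024 addresses
  135.129.144.0/22
  135.129.148.0/22
  135.129.152.0/22
  135.129.156.0/22
Subnets: 135.129.144.0/22, 135.129.148.0/22, 135.129.152.0/22, 135.129.156.0/22


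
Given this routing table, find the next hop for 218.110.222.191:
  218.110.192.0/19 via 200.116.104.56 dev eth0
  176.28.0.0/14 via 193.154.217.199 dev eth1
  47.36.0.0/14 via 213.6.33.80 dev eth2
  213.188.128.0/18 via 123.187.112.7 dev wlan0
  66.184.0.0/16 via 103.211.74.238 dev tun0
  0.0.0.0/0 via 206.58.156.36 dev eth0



Longest prefix match for 218.110.222.191:
  /19 218.110.192.0: MATCH
  /14 176.28.0.0: no
  /14 47.36.0.0: no
  /18 213.188.128.0: no
  /16 66.184.0.0: no
  /0 0.0.0.0: MATCH
Selected: next-hop 200.116.104.56 via eth0 (matched /19)


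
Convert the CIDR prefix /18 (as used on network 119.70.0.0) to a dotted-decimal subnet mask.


/18 means 18 network bits, 14 host bits
Binary: 11111111111111111100000000000000
Mask: 255.255.192.0


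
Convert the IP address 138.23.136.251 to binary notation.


138 = 10001010
23 = 00010111
136 = 10001000
251 = 11111011
Binary: 10001010.00010111.10001000.11111011


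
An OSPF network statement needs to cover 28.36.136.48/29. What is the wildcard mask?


Subnet mask: 255.255.255.248
Wildcard = 255.255.255.255 - subnet mask
255 - 255 = 0
255 - 255 = 0
255 - 255 = 0
255 - 248 = 7
Wildcard: 0.0.0.7


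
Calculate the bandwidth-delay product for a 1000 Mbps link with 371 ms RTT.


BDP = bandwidth * RTT
= 1000 Mbps * 371 ms
= 1000 * 1e6 * 371 / 1000 bits
= 371000000 bits
= 46375000 bytes
= 45288.0859 KB
BDP = 371000000 bits (46375000 bytes)


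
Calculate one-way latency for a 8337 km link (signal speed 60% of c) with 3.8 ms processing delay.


Speed = 0.6 * 3e5 km/s = 180000 km/s
Propagation delay = 8337 / 180000 = 0.0463 s = 46.3167 ms
Processing delay = 3.8 ms
Total one-way latency = 50.1167 ms


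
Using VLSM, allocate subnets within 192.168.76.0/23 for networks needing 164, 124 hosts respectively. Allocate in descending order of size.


164 hosts -> /24 (254 usable): 192.168.76.0/24
124 hosts -> /25 (126 usable): 192.168.77.0/25
Allocation: 192.168.76.0/24 (164 hosts, 254 usable); 192.168.77.0/25 (124 hosts, 126 usable)


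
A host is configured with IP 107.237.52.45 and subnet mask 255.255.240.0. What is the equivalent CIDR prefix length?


Binary: 11111111.11111111.11110000.00000000
Count leading 1s
Prefix: /20


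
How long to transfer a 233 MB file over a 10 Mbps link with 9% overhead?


Effective throughput = 10 * (1 - 9/100) = 9.1 Mbps
File size in Mb = 233 * 8 = 1864 Mb
Time = 1864 / 9.1
Time = 204.8352 seconds


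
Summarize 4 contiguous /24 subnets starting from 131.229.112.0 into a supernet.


Original prefix: /24
Number of subnets: 4 = 2^2
New prefix = 24 - 2 = 22
Supernet: 131.229.112.0/22


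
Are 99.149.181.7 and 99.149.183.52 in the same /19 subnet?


Mask: 255.255.224.0
99.149.181.7 AND mask = 99.149.160.0
99.149.183.52 AND mask = 99.149.160.0
Yes, same subnet (99.149.160.0)


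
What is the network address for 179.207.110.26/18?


IP:   10110011.11001111.01101110.00011010
Mask: 11111111.11111111.11000000.00000000
AND operation:
Net:  10110011.11001111.01000000.00000000
Network: 179.207.64.0/18


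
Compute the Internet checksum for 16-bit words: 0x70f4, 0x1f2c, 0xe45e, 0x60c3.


Sum all words (with carry folding):
+ 0x70f4 = 0x70f4
+ 0x1f2c = 0x9020
+ 0xe45e = 0x747f
+ 0x60c3 = 0xd542
One's complement: ~0xd542
Checksum = 0x2abd


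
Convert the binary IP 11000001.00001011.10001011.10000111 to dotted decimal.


11000001 = 193
00001011 = 11
10001011 = 139
10000111 = 135
IP: 193.11.139.135


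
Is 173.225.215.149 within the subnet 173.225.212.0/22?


Subnet network: 173.225.212.0
Test IP AND mask: 173.225.212.0
Yes, 173.225.215.149 is in 173.225.212.0/22


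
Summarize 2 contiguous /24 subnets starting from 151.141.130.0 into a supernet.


Original prefix: /24
Number of subnets: 2 = 2^1
New prefix = 24 - 1 = 23
Supernet: 151.141.130.0/23


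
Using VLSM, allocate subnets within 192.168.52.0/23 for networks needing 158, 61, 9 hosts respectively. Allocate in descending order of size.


158 hosts -> /24 (254 usable): 192.168.52.0/24
61 hosts -> /26 (62 usable): 192.168.53.0/26
9 hosts -> /28 (14 usable): 192.168.53.64/28
Allocation: 192.168.52.0/24 (158 hosts, 254 usable); 192.168.53.0/26 (61 hosts, 62 usable); 192.168.53.64/28 (9 hosts, 14 usable)


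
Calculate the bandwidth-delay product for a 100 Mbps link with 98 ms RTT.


BDP = bandwidth * RTT
= 100 Mbps * 98 ms
= 100 * 1e6 * 98 / 1000 bits
= 9800000 bits
= 1225000 bytes
= 1196.2891 KB
BDP = 9800000 bits (1225000 bytes)


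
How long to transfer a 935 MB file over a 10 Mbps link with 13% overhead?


Effective throughput = 10 * (1 - 13/100) = 8.7 Mbps
File size in Mb = 935 * 8 = 7480 Mb
Time = 7480 / 8.7
Time = 859.7701 seconds


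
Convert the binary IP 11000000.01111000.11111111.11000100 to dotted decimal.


11000000 = 192
01111000 = 120
11111111 = 255
11000100 = 196
IP: 192.120.255.196


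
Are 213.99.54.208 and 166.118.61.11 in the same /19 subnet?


Mask: 255.255.224.0
213.99.54.208 AND mask = 213.99.32.0
166.118.61.11 AND mask = 166.118.32.0
No, different subnets (213.99.32.0 vs 166.118.32.0)


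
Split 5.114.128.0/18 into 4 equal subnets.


New prefix = 18 + 2 = 20
Each subnet has 4096 addresses
  5.114.128.0/20
  5.114.144.0/20
  5.114.160.0/20
  5.114.176.0/20
Subnets: 5.114.128.0/20, 5.114.144.0/20, 5.114.160.0/20, 5.114.176.0/20


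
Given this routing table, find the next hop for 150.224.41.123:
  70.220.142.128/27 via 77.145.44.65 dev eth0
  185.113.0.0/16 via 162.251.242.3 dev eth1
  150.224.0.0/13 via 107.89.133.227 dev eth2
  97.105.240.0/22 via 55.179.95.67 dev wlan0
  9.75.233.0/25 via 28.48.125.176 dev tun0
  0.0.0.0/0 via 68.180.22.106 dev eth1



Longest prefix match for 150.224.41.123:
  /27 70.220.142.128: no
  /16 185.113.0.0: no
  /13 150.224.0.0: MATCH
  /22 97.105.240.0: no
  /25 9.75.233.0: no
  /0 0.0.0.0: MATCH
Selected: next-hop 107.89.133.227 via eth2 (matched /13)


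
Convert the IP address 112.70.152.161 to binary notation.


112 = 01110000
70 = 01000110
152 = 10011000
161 = 10100001
Binary: 01110000.01000110.10011000.10100001


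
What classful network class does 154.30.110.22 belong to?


First octet: 154
Binary: 10011010
10xxxxxx -> Class B (128-191)
Class B, default mask 255.255.0.0 (/16)


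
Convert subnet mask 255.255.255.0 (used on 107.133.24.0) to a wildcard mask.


Subnet mask: 255.255.255.0
Wildcard = 255.255.255.255 - subnet mask
255 - 255 = 0
255 - 255 = 0
255 - 255 = 0
255 - 0 = 255
Wildcard: 0.0.0.255


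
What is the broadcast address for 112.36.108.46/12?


Network: 112.32.0.0/12
Host bits = 20
Set all host bits to 1:
Broadcast: 112.47.255.255


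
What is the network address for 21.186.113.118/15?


IP:   00010101.10111010.01110001.01110110
Mask: 11111111.11111110.00000000.00000000
AND operation:
Net:  00010101.10111010.00000000.00000000
Network: 21.186.0.0/15


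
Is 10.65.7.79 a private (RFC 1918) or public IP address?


RFC 1918 private ranges:
  10.0.0.0/8 (10.0.0.0 - 10.255.255.255)
  172.16.0.0/12 (172.16.0.0 - 172.31.255.255)
  192.168.0.0/16 (192.168.0.0 - 192.168.255.255)
Private (in 10.0.0.0/8)


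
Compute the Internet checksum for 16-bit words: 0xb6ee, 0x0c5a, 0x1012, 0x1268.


Sum all words (with carry folding):
+ 0xb6ee = 0xb6ee
+ 0x0c5a = 0xc348
+ 0x1012 = 0xd35a
+ 0x1268 = 0xe5c2
One's complement: ~0xe5c2
Checksum = 0x1a3d


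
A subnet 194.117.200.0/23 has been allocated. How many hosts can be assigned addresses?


Host bits = 32 - 23 = 9
Total addresses = 2^9 = 512
Usable = total - 2 (network and broadcast)
Usable hosts: 510


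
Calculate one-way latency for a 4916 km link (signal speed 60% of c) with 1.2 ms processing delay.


Speed = 0.6 * 3e5 km/s = 180000 km/s
Propagation delay = 4916 / 180000 = 0.0273 s = 27.3111 ms
Processing delay = 1.2 ms
Total one-way latency = 28.5111 ms


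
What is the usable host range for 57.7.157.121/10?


Network: 57.0.0.0
Broadcast: 57.63.255.255
First usable = network + 1
Last usable = broadcast - 1
Range: 57.0.0.1 to 57.63.255.254


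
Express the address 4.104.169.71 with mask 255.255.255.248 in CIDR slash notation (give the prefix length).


Binary: 11111111.11111111.11111111.11111000
Count leading 1s
Prefix: /29


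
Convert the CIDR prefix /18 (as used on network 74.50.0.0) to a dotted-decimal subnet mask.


/18 means 18 network bits, 14 host bits
Binary: 11111111111111111100000000000000
Mask: 255.255.192.0


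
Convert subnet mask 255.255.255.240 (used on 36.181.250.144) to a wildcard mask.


Subnet mask: 255.255.255.240
Wildcard = 255.255.255.255 - subnet mask
255 - 255 = 0
255 - 255 = 0
255 - 255 = 0
255 - 240 = 15
Wildcard: 0.0.0.15


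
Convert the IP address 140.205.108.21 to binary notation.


140 = 10001100
205 = 11001101
108 = 01101100
21 = 00010101
Binary: 10001100.11001101.01101100.00010101


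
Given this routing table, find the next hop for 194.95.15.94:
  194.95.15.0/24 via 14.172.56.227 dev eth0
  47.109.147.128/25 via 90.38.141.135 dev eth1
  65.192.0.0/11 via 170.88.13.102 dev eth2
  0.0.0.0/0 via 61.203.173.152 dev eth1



Longest prefix match for 194.95.15.94:
  /24 194.95.15.0: MATCH
  /25 47.109.147.128: no
  /11 65.192.0.0: no
  /0 0.0.0.0: MATCH
Selected: next-hop 14.172.56.227 via eth0 (matched /24)


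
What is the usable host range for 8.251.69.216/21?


Network: 8.251.64.0
Broadcast: 8.251.71.255
First usable = network + 1
Last usable = broadcast - 1
Range: 8.251.64.1 to 8.251.71.254


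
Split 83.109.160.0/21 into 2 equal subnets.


New prefix = 21 + 1 = 22
Each subnet has 1024 addresses
  83.109.160.0/22
  83.109.164.0/22
Subnets: 83.109.160.0/22, 83.109.164.0/22


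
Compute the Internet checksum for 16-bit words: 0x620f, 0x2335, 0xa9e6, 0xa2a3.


Sum all words (with carry folding):
+ 0x620f = 0x620f
+ 0x2335 = 0x8544
+ 0xa9e6 = 0x2f2b
+ 0xa2a3 = 0xd1ce
One's complement: ~0xd1ce
Checksum = 0x2e31


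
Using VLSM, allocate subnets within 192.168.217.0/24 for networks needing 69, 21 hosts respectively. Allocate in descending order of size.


69 hosts -> /25 (126 usable): 192.168.217.0/25
21 hosts -> /27 (30 usable): 192.168.217.128/27
Allocation: 192.168.217.0/25 (69 hosts, 126 usable); 192.168.217.128/27 (21 hosts, 30 usable)


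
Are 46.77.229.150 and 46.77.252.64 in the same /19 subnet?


Mask: 255.255.224.0
46.77.229.150 AND mask = 46.77.224.0
46.77.252.64 AND mask = 46.77.224.0
Yes, same subnet (46.77.224.0)


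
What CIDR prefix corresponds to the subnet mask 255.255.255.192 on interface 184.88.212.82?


Binary: 11111111.11111111.11111111.11000000
Count leading 1s
Prefix: /26


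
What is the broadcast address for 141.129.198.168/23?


Network: 141.129.198.0/23
Host bits = 9
Set all host bits to 1:
Broadcast: 141.129.199.255


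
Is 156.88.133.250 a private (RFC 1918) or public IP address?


RFC 1918 private ranges:
  10.0.0.0/8 (10.0.0.0 - 10.255.255.255)
  172.16.0.0/12 (172.16.0.0 - 172.31.255.255)
  192.168.0.0/16 (192.168.0.0 - 192.168.255.255)
Public (not in any RFC 1918 range)


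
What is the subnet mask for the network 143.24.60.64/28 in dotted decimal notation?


/28 means 28 network bits, 4 host bits
Binary: 11111111111111111111111111110000
Mask: 255.255.255.240


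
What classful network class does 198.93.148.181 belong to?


First octet: 198
Binary: 11000110
110xxxxx -> Class C (192-223)
Class C, default mask 255.255.255.0 (/24)


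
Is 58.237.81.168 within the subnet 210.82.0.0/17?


Subnet network: 210.82.0.0
Test IP AND mask: 58.237.0.0
No, 58.237.81.168 is not in 210.82.0.0/17


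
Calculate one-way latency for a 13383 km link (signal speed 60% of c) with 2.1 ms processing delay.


Speed = 0.6 * 3e5 km/s = 180000 km/s
Propagation delay = 13383 / 180000 = 0.0743 s = 74.35 ms
Processing delay = 2.1 ms
Total one-way latency = 76.45 ms


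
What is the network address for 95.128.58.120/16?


IP:   01011111.10000000.00111010.01111000
Mask: 11111111.11111111.00000000.00000000
AND operation:
Net:  01011111.10000000.00000000.00000000
Network: 95.128.0.0/16


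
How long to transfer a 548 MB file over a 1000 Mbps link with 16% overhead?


Effective throughput = 1000 * (1 - 16/100) = 840 Mbps
File size in Mb = 548 * 8 = 4384 Mb
Time = 4384 / 840
Time = 5.219 seconds


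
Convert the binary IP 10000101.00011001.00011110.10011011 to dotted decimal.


10000101 = 133
00011001 = 25
00011110 = 30
10011011 = 155
IP: 133.25.30.155


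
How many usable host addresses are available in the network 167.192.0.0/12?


Host bits = 32 - 12 = 20
Total addresses = 2^20 = 1048576
Usable = total - 2 (network and broadcast)
Usable hosts: 1048574


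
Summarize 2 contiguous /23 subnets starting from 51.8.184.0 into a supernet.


Original prefix: /23
Number of subnets: 2 = 2^1
New prefix = 23 - 1 = 22
Supernet: 51.8.184.0/22


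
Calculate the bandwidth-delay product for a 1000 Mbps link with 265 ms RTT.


BDP = bandwidth * RTT
= 1000 Mbps * 265 ms
= 1000 * 1e6 * 265 / 1000 bits
= 265000000 bits
= 33125000 bytes
= 32348.6328 KB
BDP = 265000000 bits (33125000 bytes)


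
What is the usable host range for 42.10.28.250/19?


Network: 42.10.0.0
Broadcast: 42.10.31.255
First usable = network + 1
Last usable = broadcast - 1
Range: 42.10.0.1 to 42.10.31.254


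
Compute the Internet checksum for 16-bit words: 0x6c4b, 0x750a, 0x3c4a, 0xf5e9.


Sum all words (with carry folding):
+ 0x6c4b = 0x6c4b
+ 0x750a = 0xe155
+ 0x3c4a = 0x1da0
+ 0xf5e9 = 0x138a
One's complement: ~0x138a
Checksum = 0xec75


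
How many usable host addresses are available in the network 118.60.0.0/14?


Host bits = 32 - 14 = 18
Total addresses = 2^18 = 262144
Usable = total - 2 (network and broadcast)
Usable hosts: 262142
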